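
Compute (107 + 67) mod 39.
Reduce the summands first: 107 ≡ 29, 67 ≡ 28 (mod 39), so 107 + 67 ≡ 29 + 28 (mod 39). 29 + 28 = 57; 57 = 1·39 + 18, so (107 + 67) mod 39 = 18.

Final answer: 18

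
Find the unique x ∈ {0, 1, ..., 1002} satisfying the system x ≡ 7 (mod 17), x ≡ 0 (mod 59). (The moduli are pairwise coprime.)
x ≡ 177 (mod 1003); the representative in [0, 1003) is 177

The moduli 17, 59 are pairwise coprime, so by the CRT there is a unique solution mod 17·59 = 1003.
Solve by successive substitution. Start with x ≡ 7 (mod 17).
  Combine with x ≡ 0 (mod 59): write x = 7 + 17·t and require 7 + 17·t ≡ 0 (mod 59), i.e. 17·t ≡ 0 − 7 ≡ 52 (mod 59). Since 17^(−1) ≡ 7 (mod 59), t ≡ 7·52 ≡ 10 (mod 59). So x ≡ 7 + 17·10 = 177 (mod 1003).
Unique solution in [0, 1003): x = 177.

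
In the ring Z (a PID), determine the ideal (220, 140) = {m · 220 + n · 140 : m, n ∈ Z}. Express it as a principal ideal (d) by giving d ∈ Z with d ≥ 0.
(220, 140) = (20); d = 20

In the PID Z, (a, b) is generated by gcd(a, b). Compute gcd(220, 140) with the extended Euclidean algorithm, tracking rows (r, s, t) with s·220 + t·140 = r:
  row A: (220, 1, 0)   [1·220 + 0·140 = 220]
  row B: (140, 0, 1)   [0·220 + 1·140 = 140]
  220 = 1·140 + 80   → row C = row A − 1·row B = (80, 1, −1)   [check: 1·220 − 1·140 = 80]
  140 = 1·80 + 60   → row D = row B − 1·row C = (60, −1, 2)   [check: −1·220 + 2·140 = 60]
  80 = 1·60 + 20   → row E = row C − 1·row D = (20, 2, −3)   [check: 2·220 − 3·140 = 20]
  60 = 3·20 + 0   → remainder 0, stop. gcd = 20 (last nonzero row E).
So gcd(220, 140) = 20, with Bézout identity 2·220 − 3·140 = 20. Containment (⊇): the Bézout identity exhibits 20 as an element of (220, 140), giving (20) ⊆ (220, 140). Containment (⊆): since 20 | 220 and 20 | 140 (220 = 20·11, 140 = 20·7), every Z-linear combination of 220 and 140 is divisible by 20, so (220, 140) ⊆ (20). Therefore (220, 140) = (20), d = 20.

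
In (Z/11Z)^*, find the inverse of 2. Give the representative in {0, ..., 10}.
2^(−1) ≡ 6 (mod 11)

Apply the extended Euclidean algorithm to (11, 2), tracking rows (r, s, t) with s·11 + t·2 = r. Each division r_prev = q·r_cur + r_new produces the new row as (previous row) − q·(current row):
  row A: (11, 1, 0)   [1·11 + 0·2 = 11]
  row B: (2, 0, 1)   [0·11 + 1·2 = 2]
  11 = 5·2 + 1   → row C = row A − 5·row B = (1, 1, −5)   [check: 1·11 − 5·2 = 1]
  2 = 2·1 + 0   → remainder 0, stop. gcd = 1 (last nonzero row C).
The gcd is 1, so 2 is invertible mod 11. The last nonzero row gives 1·11 − 5·2 = 1, so t = −5. So 2^(−1) ≡ −5 ≡ 6 (mod 11). Verify: 2 · 6 = 12 ≡ 1 (mod 11). ✓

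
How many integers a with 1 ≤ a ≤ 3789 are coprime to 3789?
The number of a ∈ {1, ..., 3789} with gcd(a, 3789) = 1 is by definition Euler's totient φ(3789). φ is multiplicative, with φ(p^e) = p^e − p^(e−1). Factorise 3789 = 3^2 · 421. Then
  φ(3789) = (3^2 − 3^1) · (421 − 1) = 6 · 420 = 2520.
So there are 2520 such integers.

Final answer: 2520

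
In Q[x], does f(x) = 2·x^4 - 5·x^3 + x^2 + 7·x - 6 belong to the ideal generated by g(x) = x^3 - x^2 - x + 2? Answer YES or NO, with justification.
In Q[x] the ideal (g) consists of all multiples of g, so f ∈ (g) iff g | f, i.e. iff the remainder of f on division by g is 0. Divide f by g (g is monic, so eliminate the leading term of the running remainder at each step):
  leading term 2·x^4: subtract (2·x)·g(x) = 2·x^4 - 2·x^3 - 2·x^2 + 4·x, leaving -3·x^3 + 3·x^2 + 3·x - 6
  leading term -3·x^3: subtract (-3)·g(x) = -3·x^3 + 3·x^2 + 3·x - 6, leaving 0
The remainder is 0, so f(x) = g(x) · h(x) with h(x) = 2·x - 3. Hence g | f, i.e. f ∈ (g).

Final answer: YES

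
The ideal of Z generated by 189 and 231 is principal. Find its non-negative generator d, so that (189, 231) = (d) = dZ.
In the PID Z, (a, b) is generated by gcd(a, b). Compute gcd(231, 189) with the extended Euclidean algorithm, tracking rows (r, s, t) with s·231 + t·189 = r:
  row A: (231, 1, 0)   [1·231 + 0·189 = 231]
  row B: (189, 0, 1)   [0·231 + 1·189 = 189]
  231 = 1·189 + 42   → row C = row A − 1·row B = (42, 1, −1)   [check: 1·231 − 1·189 = 42]
  189 = 4·42 + 21   → row D = row B − 4·row C = (21, −4, 5)   [check: −4·231 + 5·189 = 21]
  42 = 2·21 + 0   → remainder 0, stop. gcd = 21 (last nonzero row D).
So gcd(189, 231) = 21, with Bézout identity −4·231 + 5·189 = 21. Containment (⊇): the Bézout identity exhibits 21 as an element of (189, 231), giving (21) ⊆ (189, 231). Containment (⊆): since 21 | 189 and 21 | 231 (189 = 21·9, 231 = 21·11), every Z-linear combination of 189 and 231 is divisible by 21, so (189, 231) ⊆ (21). Therefore (189, 231) = (21), d = 21.

Final answer: (189, 231) = (21); d = 21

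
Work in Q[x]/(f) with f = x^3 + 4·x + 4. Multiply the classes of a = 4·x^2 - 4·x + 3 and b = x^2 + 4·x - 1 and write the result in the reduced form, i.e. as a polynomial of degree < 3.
First multiply in Q[x] without reducing: a · b = 4·x^4 + 12·x^3 - 17·x^2 + 16·x - 3. Now divide by f(x) = x^3 + 4·x + 4, eliminating the leading term at each step:
  leading term 4·x^4: subtract (4·x)·f(x) = 4·x^4 + 16·x^2 + 16·x, leaving 12·x^3 - 33·x^2 - 3
  leading term 12·x^3: subtract (12)·f(x) = 12·x^3 + 48·x + 48, leaving -33·x^2 - 48·x - 51
The degree is now < 3, so this is the remainder. Hence a · b ≡ -33·x^2 - 48·x - 51 in Q[x]/(f).

Final answer: a · b ≡ -33·x^2 - 48·x - 51 (mod f(x))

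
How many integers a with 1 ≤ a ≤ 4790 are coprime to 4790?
The number of a ∈ {1, ..., 4790} with gcd(a, 4790) = 1 is by definition Euler's totient φ(4790). φ is multiplicative, with φ(p^e) = p^e − p^(e−1). Factorise 4790 = 2 · 5 · 479. Then
  φ(4790) = (2 − 1) · (5 − 1) · (479 − 1) = 1 · 4 · 478 = 1912.
So there are 1912 such integers.

Final answer: 1912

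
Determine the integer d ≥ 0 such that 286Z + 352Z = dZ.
(286, 352) = (22); d = 22

In the PID Z, (a, b) is generated by gcd(a, b). Compute gcd(352, 286) with the extended Euclidean algorithm, tracking rows (r, s, t) with s·352 + t·286 = r:
  row A: (352, 1, 0)   [1·352 + 0·286 = 352]
  row B: (286, 0, 1)   [0·352 + 1·286 = 286]
  352 = 1·286 + 66   → row C = row A − 1·row B = (66, 1, −1)   [check: 1·352 − 1·286 = 66]
  286 = 4·66 + 22   → row D = row B − 4·row C = (22, −4, 5)   [check: −4·352 + 5·286 = 22]
  66 = 3·22 + 0   → remainder 0, stop. gcd = 22 (last nonzero row D).
So gcd(286, 352) = 22, with Bézout identity −4·352 + 5·286 = 22. Containment (⊇): the Bézout identity exhibits 22 as an element of (286, 352), giving (22) ⊆ (286, 352). Containment (⊆): since 22 | 286 and 22 | 352 (286 = 22·13, 352 = 22·16), every Z-linear combination of 286 and 352 is divisible by 22, so (286, 352) ⊆ (22). Therefore (286, 352) = (22), d = 22.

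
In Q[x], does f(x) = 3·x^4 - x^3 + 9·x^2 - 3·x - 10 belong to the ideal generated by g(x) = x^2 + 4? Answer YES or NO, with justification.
NO

In Q[x] the ideal (g) consists of all multiples of g, so f ∈ (g) iff g | f, i.e. iff the remainder of f on division by g is 0. Divide f by g (g is monic, so eliminate the leading term of the running remainder at each step):
  leading term 3·x^4: subtract (3·x^2)·g(x) = 3·x^4 + 12·x^2, leaving -x^3 - 3·x^2 - 3·x - 10
  leading term -x^3: subtract (-x)·g(x) = -x^3 - 4·x, leaving -3·x^2 + x - 10
  leading term -3·x^2: subtract (-3)·g(x) = -3·x^2 - 12, leaving x + 2
The remainder r(x) = x + 2 ≠ 0 (and deg r < deg g), so g ∤ f, i.e. f ∉ (g).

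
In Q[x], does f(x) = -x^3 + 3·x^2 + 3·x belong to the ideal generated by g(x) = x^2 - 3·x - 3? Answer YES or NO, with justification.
YES

In Q[x] the ideal (g) consists of all multiples of g, so f ∈ (g) iff g | f, i.e. iff the remainder of f on division by g is 0. Divide f by g (g is monic, so eliminate the leading term of the running remainder at each step):
  leading term -x^3: subtract (-x)·g(x) = -x^3 + 3·x^2 + 3·x, leaving 0
The remainder is 0, so f(x) = g(x) · h(x) with h(x) = -x. Hence g | f, i.e. f ∈ (g).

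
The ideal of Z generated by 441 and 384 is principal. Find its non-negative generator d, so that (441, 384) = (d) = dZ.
(441, 384) = (3); d = 3

In the PID Z, (a, b) is generated by gcd(a, b). Compute gcd(441, 384) with the extended Euclidean algorithm, tracking rows (r, s, t) with s·441 + t·384 = r:
  row A: (441, 1, 0)   [1·441 + 0·384 = 441]
  row B: (384, 0, 1)   [0·441 + 1·384 = 384]
  441 = 1·384 + 57   → row C = row A − 1·row B = (57, 1, −1)   [check: 1·441 − 1·384 = 57]
  384 = 6·57 + 42   → row D = row B − 6·row C = (42, −6, 7)   [check: −6·441 + 7·384 = 42]
  57 = 1·42 + 15   → row E = row C − 1·row D = (15, 7, −8)   [check: 7·441 − 8·384 = 15]
  42 = 2·15 + 12   → row F = row D − 2·row E = (12, −20, 23)   [check: −20·441 + 23·384 = 12]
  15 = 1·12 + 3   → row G = row E − 1·row F = (3, 27, −31)   [check: 27·441 − 31·384 = 3]
  12 = 4·3 + 0   → remainder 0, stop. gcd = 3 (last nonzero row G).
So gcd(441, 384) = 3, with Bézout identity 27·441 − 31·384 = 3. Containment (⊇): the Bézout identity exhibits 3 as an element of (441, 384), giving (3) ⊆ (441, 384). Containment (⊆): since 3 | 441 and 3 | 384 (441 = 3·147, 384 = 3·128), every Z-linear combination of 441 and 384 is divisible by 3, so (441, 384) ⊆ (3). Therefore (441, 384) = (3), d = 3.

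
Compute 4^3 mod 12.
Use repeated squaring. Binary(3) = 11. Walk through the bits of the exponent 3 left-to-right: at each bit after the leading one, square the running value, then multiply by 4 if the bit is 1 (always reducing mod 12):
  bit 1 = 1 (leading): start with 4.
  bit 2 = 1: square 4^2 = 16 ≡ 4; bit is 1, so multiply 4·4 = 16 ≡ 4 (mod 12).
Final value: 4^3 ≡ 4 (mod 12).

Final answer: 4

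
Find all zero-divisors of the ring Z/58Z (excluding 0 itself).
nonzero zero-divisors of Z/58Z = {2, 4, 6, 8, 10, 12, 14, 16, 18, 20, 22, 24, 26, 28, 29, 30, 32, 34, 36, 38, 40, 42, 44, 46, 48, 50, 52, 54, 56}

An element a ∈ Z/58Z (with a ≠ 0) is a zero-divisor iff gcd(a, 58) > 1 (because a is a unit precisely when gcd(a, n) = 1, and in Z/nZ every nonzero, non-unit element is a zero-divisor). Scan a = 1, ..., 57 and keep those with gcd(a, 58) > 1:
  gcd(2, 58) = 2, gcd(4, 58) = 2, gcd(6, 58) = 2, gcd(8, 58) = 2, gcd(10, 58) = 2, gcd(12, 58) = 2, gcd(14, 58) = 2, gcd(16, 58) = 2, gcd(18, 58) = 2, gcd(20, 58) = 2, gcd(22, 58) = 2, gcd(24, 58) = 2, gcd(26, 58) = 2, gcd(28, 58) = 2, gcd(29, 58) = 29, gcd(30, 58) = 2, gcd(32, 58) = 2, gcd(34, 58) = 2, gcd(36, 58) = 2, gcd(38, 58) = 2, gcd(40, 58) = 2, gcd(42, 58) = 2, gcd(44, 58) = 2, gcd(46, 58) = 2, gcd(48, 58) = 2, gcd(50, 58) = 2, gcd(52, 58) = 2, gcd(54, 58) = 2, gcd(56, 58) = 2.
All other a ∈ {1, ..., 57} have gcd(a, 58) = 1 and are units. So the nonzero zero-divisors are exactly the 29 values of a appearing in this scan.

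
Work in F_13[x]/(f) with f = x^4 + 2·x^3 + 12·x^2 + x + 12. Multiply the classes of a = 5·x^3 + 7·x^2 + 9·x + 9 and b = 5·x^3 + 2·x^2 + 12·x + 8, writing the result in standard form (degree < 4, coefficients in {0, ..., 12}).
a · b ≡ 5·x^3 + 2·x^2 + 8·x + 5 (mod f(x))

Multiply as integer polynomials: a · b = 25·x^6 + 45·x^5 + 119·x^4 + 187·x^3 + 182·x^2 + 180·x + 72. Reducing coefficients mod 13: a · b ≡ 12·x^6 + 6·x^5 + 2·x^4 + 5·x^3 + 11·x + 7. Now divide by f(x) = x^4 + 2·x^3 + 12·x^2 + x + 12 in F_13[x], eliminating the leading term at each step:
  leading term 12·x^6: subtract (12·x^2)·f(x) = 12·x^6 + 11·x^5 + x^4 + 12·x^3 + x^2, leaving 8·x^5 + x^4 + 6·x^3 + 12·x^2 + 11·x + 7 (coefficients mod 13)
  leading term 8·x^5: subtract (8·x)·f(x) = 8·x^5 + 3·x^4 + 5·x^3 + 8·x^2 + 5·x, leaving 11·x^4 + x^3 + 4·x^2 + 6·x + 7 (coefficients mod 13)
  leading term 11·x^4: subtract (11)·f(x) = 11·x^4 + 9·x^3 + 2·x^2 + 11·x + 2, leaving 5·x^3 + 2·x^2 + 8·x + 5 (coefficients mod 13)
The degree is now < 4, so this is the remainder. Hence a · b ≡ 5·x^3 + 2·x^2 + 8·x + 5 in F_13[x]/(f).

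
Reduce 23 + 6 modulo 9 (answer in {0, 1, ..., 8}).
Reduce the summands first: 23 ≡ 5 (mod 9), so 23 + 6 ≡ 5 + 6 (mod 9). 5 + 6 = 11; 11 = 1·9 + 2, so (23 + 6) mod 9 = 2.

Final answer: 2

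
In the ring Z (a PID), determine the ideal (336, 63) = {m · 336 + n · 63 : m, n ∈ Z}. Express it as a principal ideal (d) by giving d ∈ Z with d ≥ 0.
In the PID Z, (a, b) is generated by gcd(a, b). Compute gcd(336, 63) with the extended Euclidean algorithm, tracking rows (r, s, t) with s·336 + t·63 = r:
  row A: (336, 1, 0)   [1·336 + 0·63 = 336]
  row B: (63, 0, 1)   [0·336 + 1·63 = 63]
  336 = 5·63 + 21   → row C = row A − 5·row B = (21, 1, −5)   [check: 1·336 − 5·63 = 21]
  63 = 3·21 + 0   → remainder 0, stop. gcd = 21 (last nonzero row C).
So gcd(336, 63) = 21, with Bézout identity 1·336 − 5·63 = 21. Containment (⊇): the Bézout identity exhibits 21 as an element of (336, 63), giving (21) ⊆ (336, 63). Containment (⊆): since 21 | 336 and 21 | 63 (336 = 21·16, 63 = 21·3), every Z-linear combination of 336 and 63 is divisible by 21, so (336, 63) ⊆ (21). Therefore (336, 63) = (21), d = 21.

Final answer: (336, 63) = (21); d = 21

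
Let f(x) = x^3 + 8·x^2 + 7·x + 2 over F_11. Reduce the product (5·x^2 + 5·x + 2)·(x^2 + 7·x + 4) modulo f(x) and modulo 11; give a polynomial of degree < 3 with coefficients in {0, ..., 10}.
Multiply as integer polynomials: a · b = 5·x^4 + 40·x^3 + 57·x^2 + 34·x + 8. Reducing coefficients mod 11: a · b ≡ 5·x^4 + 7·x^3 + 2·x^2 + x + 8. Now divide by f(x) = x^3 + 8·x^2 + 7·x + 2 in F_11[x], eliminating the leading term at each step:
  leading term 5·x^4: subtract (5·x)·f(x) = 5·x^4 + 7·x^3 + 2·x^2 + 10·x, leaving 2·x + 8 (coefficients mod 11)
The degree is now < 3, so this is the remainder. Hence a · b ≡ 2·x + 8 in F_11[x]/(f).

Final answer: a · b ≡ 2·x + 8 (mod f(x))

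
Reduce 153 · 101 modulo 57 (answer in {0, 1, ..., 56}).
Reduce the factors first: 153 ≡ 39, 101 ≡ 44 (mod 57), so 153 · 101 ≡ 39 · 44 (mod 57). 39 · 44 = 1716. Dividing by 57: 1716 = 30·57 + 6. So (153 · 101) mod 57 = 6.

Final answer: 6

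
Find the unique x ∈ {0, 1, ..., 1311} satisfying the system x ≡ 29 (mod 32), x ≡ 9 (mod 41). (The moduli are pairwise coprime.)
The moduli 32, 41 are pairwise coprime, so by the CRT there is a unique solution mod 32·41 = 1312.
Solve by successive substitution. Start with x ≡ 29 (mod 32).
  Combine with x ≡ 9 (mod 41): write x = 29 + 32·t and require 29 + 32·t ≡ 9 (mod 41), i.e. 32·t ≡ 9 − 29 ≡ 21 (mod 41). Since 32^(−1) ≡ 9 (mod 41), t ≡ 9·21 ≡ 25 (mod 41). So x ≡ 29 + 32·25 = 829 (mod 1312).
Unique solution in [0, 1312): x = 829.

Final answer: x ≡ 829 (mod 1312); the representative in [0, 1312) is 829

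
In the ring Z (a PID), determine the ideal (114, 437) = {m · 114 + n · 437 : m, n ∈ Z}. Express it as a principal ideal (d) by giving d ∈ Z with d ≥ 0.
In the PID Z, (a, b) is generated by gcd(a, b). Compute gcd(437, 114) with the extended Euclidean algorithm, tracking rows (r, s, t) with s·437 + t·114 = r:
  row A: (437, 1, 0)   [1·437 + 0·114 = 437]
  row B: (114, 0, 1)   [0·437 + 1·114 = 114]
  437 = 3·114 + 95   → row C = row A − 3·row B = (95, 1, −3)   [check: 1·437 − 3·114 = 95]
  114 = 1·95 + 19   → row D = row B − 1·row C = (19, −1, 4)   [check: −1·437 + 4·114 = 19]
  95 = 5·19 + 0   → remainder 0, stop. gcd = 19 (last nonzero row D).
So gcd(114, 437) = 19, with Bézout identity −1·437 + 4·114 = 19. Containment (⊇): the Bézout identity exhibits 19 as an element of (114, 437), giving (19) ⊆ (114, 437). Containment (⊆): since 19 | 114 and 19 | 437 (114 = 19·6, 437 = 19·23), every Z-linear combination of 114 and 437 is divisible by 19, so (114, 437) ⊆ (19). Therefore (114, 437) = (19), d = 19.

Final answer: (114, 437) = (19); d = 19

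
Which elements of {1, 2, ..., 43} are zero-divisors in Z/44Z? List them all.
nonzero zero-divisors of Z/44Z = {2, 4, 6, 8, 10, 11, 12, 14, 16, 18, 20, 22, 24, 26, 28, 30, 32, 33, 34, 36, 38, 40, 42}

An element a ∈ Z/44Z (with a ≠ 0) is a zero-divisor iff gcd(a, 44) > 1 (because a is a unit precisely when gcd(a, n) = 1, and in Z/nZ every nonzero, non-unit element is a zero-divisor). Scan a = 1, ..., 43 and keep those with gcd(a, 44) > 1:
  gcd(2, 44) = 2, gcd(4, 44) = 4, gcd(6, 44) = 2, gcd(8, 44) = 4, gcd(10, 44) = 2, gcd(11, 44) = 11, gcd(12, 44) = 4, gcd(14, 44) = 2, gcd(16, 44) = 4, gcd(18, 44) = 2, gcd(20, 44) = 4, gcd(22, 44) = 22, gcd(24, 44) = 4, gcd(26, 44) = 2, gcd(28, 44) = 4, gcd(30, 44) = 2, gcd(32, 44) = 4, gcd(33, 44) = 11, gcd(34, 44) = 2, gcd(36, 44) = 4, gcd(38, 44) = 2, gcd(40, 44) = 4, gcd(42, 44) = 2.
All other a ∈ {1, ..., 43} have gcd(a, 44) = 1 and are units. So the nonzero zero-divisors are exactly the 23 values of a appearing in this scan.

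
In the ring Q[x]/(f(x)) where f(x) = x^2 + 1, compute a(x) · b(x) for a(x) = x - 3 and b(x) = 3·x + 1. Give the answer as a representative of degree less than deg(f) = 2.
a · b ≡ -8·x - 6 (mod f(x))

First multiply in Q[x] without reducing: a · b = 3·x^2 - 8·x - 3. Now divide by f(x) = x^2 + 1, eliminating the leading term at each step:
  leading term 3·x^2: subtract (3)·f(x) = 3·x^2 + 3, leaving -8·x - 6
The degree is now < 2, so this is the remainder. Hence a · b ≡ -8·x - 6 in Q[x]/(f).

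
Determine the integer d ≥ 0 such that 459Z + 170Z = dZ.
(459, 170) = (17); d = 17

In the PID Z, (a, b) is generated by gcd(a, b). Compute gcd(459, 170) with the extended Euclidean algorithm, tracking rows (r, s, t) with s·459 + t·170 = r:
  row A: (459, 1, 0)   [1·459 + 0·170 = 459]
  row B: (170, 0, 1)   [0·459 + 1·170 = 170]
  459 = 2·170 + 119   → row C = row A − 2·row B = (119, 1, −2)   [check: 1·459 − 2·170 = 119]
  170 = 1·119 + 51   → row D = row B − 1·row C = (51, −1, 3)   [check: −1·459 + 3·170 = 51]
  119 = 2·51 + 17   → row E = row C − 2·row D = (17, 3, −8)   [check: 3·459 − 8·170 = 17]
  51 = 3·17 + 0   → remainder 0, stop. gcd = 17 (last nonzero row E).
So gcd(459, 170) = 17, with Bézout identity 3·459 − 8·170 = 17. Containment (⊇): the Bézout identity exhibits 17 as an element of (459, 170), giving (17) ⊆ (459, 170). Containment (⊆): since 17 | 459 and 17 | 170 (459 = 17·27, 170 = 17·10), every Z-linear combination of 459 and 170 is divisible by 17, so (459, 170) ⊆ (17). Therefore (459, 170) = (17), d = 17.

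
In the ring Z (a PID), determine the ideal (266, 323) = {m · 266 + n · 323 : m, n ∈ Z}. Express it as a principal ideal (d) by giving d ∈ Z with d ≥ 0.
In the PID Z, (a, b) is generated by gcd(a, b). Compute gcd(323, 266) with the extended Euclidean algorithm, tracking rows (r, s, t) with s·323 + t·266 = r:
  row A: (323, 1, 0)   [1·323 + 0·266 = 323]
  row B: (266, 0, 1)   [0·323 + 1·266 = 266]
  323 = 1·266 + 57   → row C = row A − 1·row B = (57, 1, −1)   [check: 1·323 − 1·266 = 57]
  266 = 4·57 + 38   → row D = row B − 4·row C = (38, −4, 5)   [check: −4·323 + 5·266 = 38]
  57 = 1·38 + 19   → row E = row C − 1·row D = (19, 5, −6)   [check: 5·323 − 6·266 = 19]
  38 = 2·19 + 0   → remainder 0, stop. gcd = 19 (last nonzero row E).
So gcd(266, 323) = 19, with Bézout identity 5·323 − 6·266 = 19. Containment (⊇): the Bézout identity exhibits 19 as an element of (266, 323), giving (19) ⊆ (266, 323). Containment (⊆): since 19 | 266 and 19 | 323 (266 = 19·14, 323 = 19·17), every Z-linear combination of 266 and 323 is divisible by 19, so (266, 323) ⊆ (19). Therefore (266, 323) = (19), d = 19.

Final answer: (266, 323) = (19); d = 19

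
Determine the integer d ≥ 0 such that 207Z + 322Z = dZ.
In the PID Z, (a, b) is generated by gcd(a, b). Compute gcd(322, 207) with the extended Euclidean algorithm, tracking rows (r, s, t) with s·322 + t·207 = r:
  row A: (322, 1, 0)   [1·322 + 0·207 = 322]
  row B: (207, 0, 1)   [0·322 + 1·207 = 207]
  322 = 1·207 + 115   → row C = row A − 1·row B = (115, 1, −1)   [check: 1·322 − 1·207 = 115]
  207 = 1·115 + 92   → row D = row B − 1·row C = (92, −1, 2)   [check: −1·322 + 2·207 = 92]
  115 = 1·92 + 23   → row E = row C − 1·row D = (23, 2, −3)   [check: 2·322 − 3·207 = 23]
  92 = 4·23 + 0   → remainder 0, stop. gcd = 23 (last nonzero row E).
So gcd(207, 322) = 23, with Bézout identity 2·322 − 3·207 = 23. Containment (⊇): the Bézout identity exhibits 23 as an element of (207, 322), giving (23) ⊆ (207, 322). Containment (⊆): since 23 | 207 and 23 | 322 (207 = 23·9, 322 = 23·14), every Z-linear combination of 207 and 322 is divisible by 23, so (207, 322) ⊆ (23). Therefore (207, 322) = (23), d = 23.

Final answer: (207, 322) = (23); d = 23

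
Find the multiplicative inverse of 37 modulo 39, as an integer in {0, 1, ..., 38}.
Apply the extended Euclidean algorithm to (39, 37), tracking rows (r, s, t) with s·39 + t·37 = r. Each division r_prev = q·r_cur + r_new produces the new row as (previous row) − q·(current row):
  row A: (39, 1, 0)   [1·39 + 0·37 = 39]
  row B: (37, 0, 1)   [0·39 + 1·37 = 37]
  39 = 1·37 + 2   → row C = row A − 1·row B = (2, 1, −1)   [check: 1·39 − 1·37 = 2]
  37 = 18·2 + 1   → row D = row B − 18·row C = (1, −18, 19)   [check: −18·39 + 19·37 = 1]
  2 = 2·1 + 0   → remainder 0, stop. gcd = 1 (last nonzero row D).
The gcd is 1, so 37 is invertible mod 39. The last nonzero row gives −18·39 + 19·37 = 1, so t = 19. So 37^(−1) ≡ 19 (mod 39). Verify: 37 · 19 = 703 ≡ 1 (mod 39). ✓

Final answer: 37^(−1) ≡ 19 (mod 39)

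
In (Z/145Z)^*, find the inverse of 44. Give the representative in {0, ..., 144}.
44^(−1) ≡ 89 (mod 145)

Apply the extended Euclidean algorithm to (145, 44), tracking rows (r, s, t) with s·145 + t·44 = r. Each division r_prev = q·r_cur + r_new produces the new row as (previous row) − q·(current row):
  row A: (145, 1, 0)   [1·145 + 0·44 = 145]
  row B: (44, 0, 1)   [0·145 + 1·44 = 44]
  145 = 3·44 + 13   → row C = row A − 3·row B = (13, 1, −3)   [check: 1·145 − 3·44 = 13]
  44 = 3·13 + 5   → row D = row B − 3·row C = (5, −3, 10)   [check: −3·145 + 10·44 = 5]
  13 = 2·5 + 3   → row E = row C − 2·row D = (3, 7, −23)   [check: 7·145 − 23·44 = 3]
  5 = 1·3 + 2   → row F = row D − 1·row E = (2, −10, 33)   [check: −10·145 + 33·44 = 2]
  3 = 1·2 + 1   → row G = row E − 1·row F = (1, 17, −56)   [check: 17·145 − 56·44 = 1]
  2 = 2·1 + 0   → remainder 0, stop. gcd = 1 (last nonzero row G).
The gcd is 1, so 44 is invertible mod 145. The last nonzero row gives 17·145 − 56·44 = 1, so t = −56. So 44^(−1) ≡ −56 ≡ 89 (mod 145). Verify: 44 · 89 = 3916 ≡ 1 (mod 145). ✓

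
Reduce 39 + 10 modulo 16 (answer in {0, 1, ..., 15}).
Reduce the summands first: 39 ≡ 7 (mod 16), so 39 + 10 ≡ 7 + 10 (mod 16). 7 + 10 = 17; 17 = 1·16 + 1, so (39 + 10) mod 16 = 1.

Final answer: 1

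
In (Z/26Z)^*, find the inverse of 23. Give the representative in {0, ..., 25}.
Apply the extended Euclidean algorithm to (26, 23), tracking rows (r, s, t) with s·26 + t·23 = r. Each division r_prev = q·r_cur + r_new produces the new row as (previous row) − q·(current row):
  row A: (26, 1, 0)   [1·26 + 0·23 = 26]
  row B: (23, 0, 1)   [0·26 + 1·23 = 23]
  26 = 1·23 + 3   → row C = row A − 1·row B = (3, 1, −1)   [check: 1·26 − 1·23 = 3]
  23 = 7·3 + 2   → row D = row B − 7·row C = (2, −7, 8)   [check: −7·26 + 8·23 = 2]
  3 = 1·2 + 1   → row E = row C − 1·row D = (1, 8, −9)   [check: 8·26 − 9·23 = 1]
  2 = 2·1 + 0   → remainder 0, stop. gcd = 1 (last nonzero row E).
The gcd is 1, so 23 is invertible mod 26. The last nonzero row gives 8·26 − 9·23 = 1, so t = −9. So 23^(−1) ≡ −9 ≡ 17 (mod 26). Verify: 23 · 17 = 391 ≡ 1 (mod 26). ✓

Final answer: 23^(−1) ≡ 17 (mod 26)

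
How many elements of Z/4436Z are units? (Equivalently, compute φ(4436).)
An element a ∈ Z/4436Z is a unit iff gcd(a, 4436) = 1, so the number of units is φ(4436). φ is multiplicative, with φ(p^e) = p^e − p^(e−1). Factorise 4436 = 2^2 · 1109. Then
  φ(4436) = (2^2 − 2^1) · (1109 − 1) = 2 · 1108 = 2216.

Final answer: Z/4436Z has φ(4436) = 2216 units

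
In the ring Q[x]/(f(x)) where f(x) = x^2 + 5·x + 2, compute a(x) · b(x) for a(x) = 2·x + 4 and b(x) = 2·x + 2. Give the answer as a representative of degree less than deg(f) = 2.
a · b ≡ -8·x (mod f(x))

First multiply in Q[x] without reducing: a · b = 4·x^2 + 12·x + 8. Now divide by f(x) = x^2 + 5·x + 2, eliminating the leading term at each step:
  leading term 4·x^2: subtract (4)·f(x) = 4·x^2 + 20·x + 8, leaving -8·x
The degree is now < 2, so this is the remainder. Hence a · b ≡ -8·x in Q[x]/(f).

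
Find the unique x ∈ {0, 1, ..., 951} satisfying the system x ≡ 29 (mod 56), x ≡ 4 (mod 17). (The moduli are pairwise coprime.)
x ≡ 701 (mod 952); the representative in [0, 952) is 701

The moduli 56, 17 are pairwise coprime, so by the CRT there is a unique solution mod 56·17 = 952.
Solve by successive substitution. Start with x ≡ 29 (mod 56).
  Combine with x ≡ 4 (mod 17): write x = 29 + 56·t and require 29 + 56·t ≡ 4 (mod 17), i.e. 56·t ≡ 4 − 29 ≡ 9 (mod 17). Since 56^(−1) ≡ 7 (mod 17) (56 ≡ 5 (mod 17)), t ≡ 7·9 ≡ 12 (mod 17). So x ≡ 29 + 56·12 = 701 (mod 952).
Unique solution in [0, 952): x = 701.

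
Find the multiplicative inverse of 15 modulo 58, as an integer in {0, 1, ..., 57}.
15^(−1) ≡ 31 (mod 58)

Apply the extended Euclidean algorithm to (58, 15), tracking rows (r, s, t) with s·58 + t·15 = r. Each division r_prev = q·r_cur + r_new produces the new row as (previous row) − q·(current row):
  row A: (58, 1, 0)   [1·58 + 0·15 = 58]
  row B: (15, 0, 1)   [0·58 + 1·15 = 15]
  58 = 3·15 + 13   → row C = row A − 3·row B = (13, 1, −3)   [check: 1·58 − 3·15 = 13]
  15 = 1·13 + 2   → row D = row B − 1·row C = (2, −1, 4)   [check: −1·58 + 4·15 = 2]
  13 = 6·2 + 1   → row E = row C − 6·row D = (1, 7, −27)   [check: 7·58 − 27·15 = 1]
  2 = 2·1 + 0   → remainder 0, stop. gcd = 1 (last nonzero row E).
The gcd is 1, so 15 is invertible mod 58. The last nonzero row gives 7·58 − 27·15 = 1, so t = −27. So 15^(−1) ≡ −27 ≡ 31 (mod 58). Verify: 15 · 31 = 465 ≡ 1 (mod 58). ✓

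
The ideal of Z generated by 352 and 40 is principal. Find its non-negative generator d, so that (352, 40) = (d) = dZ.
In the PID Z, (a, b) is generated by gcd(a, b). Compute gcd(352, 40) with the extended Euclidean algorithm, tracking rows (r, s, t) with s·352 + t·40 = r:
  row A: (352, 1, 0)   [1·352 + 0·40 = 352]
  row B: (40, 0, 1)   [0·352 + 1·40 = 40]
  352 = 8·40 + 32   → row C = row A − 8·row B = (32, 1, −8)   [check: 1·352 − 8·40 = 32]
  40 = 1·32 + 8   → row D = row B − 1·row C = (8, −1, 9)   [check: −1·352 + 9·40 = 8]
  32 = 4·8 + 0   → remainder 0, stop. gcd = 8 (last nonzero row D).
So gcd(352, 40) = 8, with Bézout identity −1·352 + 9·40 = 8. Containment (⊇): the Bézout identity exhibits 8 as an element of (352, 40), giving (8) ⊆ (352, 40). Containment (⊆): since 8 | 352 and 8 | 40 (352 = 8·44, 40 = 8·5), every Z-linear combination of 352 and 40 is divisible by 8, so (352, 40) ⊆ (8). Therefore (352, 40) = (8), d = 8.

Final answer: (352, 40) = (8); d = 8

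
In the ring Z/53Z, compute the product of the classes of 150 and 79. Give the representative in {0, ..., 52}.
31

Reduce the factors first: 150 ≡ 44, 79 ≡ 26 (mod 53), so 150 · 79 ≡ 44 · 26 (mod 53). 44 · 26 = 1144. Dividing by 53: 1144 = 21·53 + 31. So (150 · 79) mod 53 = 31.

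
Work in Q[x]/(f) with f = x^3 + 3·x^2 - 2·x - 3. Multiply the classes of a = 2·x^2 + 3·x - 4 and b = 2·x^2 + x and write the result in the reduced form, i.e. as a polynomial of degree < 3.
First multiply in Q[x] without reducing: a · b = 4·x^4 + 8·x^3 - 5·x^2 - 4·x. Now divide by f(x) = x^3 + 3·x^2 - 2·x - 3, eliminating the leading term at each step:
  leading term 4·x^4: subtract (4·x)·f(x) = 4·x^4 + 12·x^3 - 8·x^2 - 12·x, leaving -4·x^3 + 3·x^2 + 8·x
  leading term -4·x^3: subtract (-4)·f(x) = -4·x^3 - 12·x^2 + 8·x + 12, leaving 15·x^2 - 12
The degree is now < 3, so this is the remainder. Hence a · b ≡ 15·x^2 - 12 in Q[x]/(f).

Final answer: a · b ≡ 15·x^2 - 12 (mod f(x))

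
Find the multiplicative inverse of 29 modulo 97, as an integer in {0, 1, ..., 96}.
29^(−1) ≡ 87 (mod 97)

Apply the extended Euclidean algorithm to (97, 29), tracking rows (r, s, t) with s·97 + t·29 = r. Each division r_prev = q·r_cur + r_new produces the new row as (previous row) − q·(current row):
  row A: (97, 1, 0)   [1·97 + 0·29 = 97]
  row B: (29, 0, 1)   [0·97 + 1·29 = 29]
  97 = 3·29 + 10   → row C = row A − 3·row B = (10, 1, −3)   [check: 1·97 − 3·29 = 10]
  29 = 2·10 + 9   → row D = row B − 2·row C = (9, −2, 7)   [check: −2·97 + 7·29 = 9]
  10 = 1·9 + 1   → row E = row C − 1·row D = (1, 3, −10)   [check: 3·97 − 10·29 = 1]
  9 = 9·1 + 0   → remainder 0, stop. gcd = 1 (last nonzero row E).
The gcd is 1, so 29 is invertible mod 97. The last nonzero row gives 3·97 − 10·29 = 1, so t = −10. So 29^(−1) ≡ −10 ≡ 87 (mod 97). Verify: 29 · 87 = 2523 ≡ 1 (mod 97). ✓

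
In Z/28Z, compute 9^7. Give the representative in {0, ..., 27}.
Use repeated squaring. Binary(7) = 111. Walk through the bits of the exponent 7 left-to-right: at each bit after the leading one, square the running value, then multiply by 9 if the bit is 1 (always reducing mod 28):
  bit 1 = 1 (leading): start with 9.
  bit 2 = 1: square 9^2 = 81 ≡ 25; bit is 1, so multiply 25·9 = 225 ≡ 1 (mod 28).
  bit 3 = 1: square 1^2 = 1; bit is 1, so multiply 1·9 = 9 (mod 28).
Final value: 9^7 ≡ 9 (mod 28).

Final answer: 9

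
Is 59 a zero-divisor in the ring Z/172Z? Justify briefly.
NO

gcd(59, 172) = 1, so 59 is a unit in Z/172Z (it has a multiplicative inverse). A unit cannot be a zero-divisor: if 59·b ≡ 0 then multiplying both sides by 59^(−1) gives b ≡ 0. So 59 is not a zero-divisor.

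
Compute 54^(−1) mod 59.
54^(−1) ≡ 47 (mod 59)

Apply the extended Euclidean algorithm to (59, 54), tracking rows (r, s, t) with s·59 + t·54 = r. Each division r_prev = q·r_cur + r_new produces the new row as (previous row) − q·(current row):
  row A: (59, 1, 0)   [1·59 + 0·54 = 59]
  row B: (54, 0, 1)   [0·59 + 1·54 = 54]
  59 = 1·54 + 5   → row C = row A − 1·row B = (5, 1, −1)   [check: 1·59 − 1·54 = 5]
  54 = 10·5 + 4   → row D = row B − 10·row C = (4, −10, 11)   [check: −10·59 + 11·54 = 4]
  5 = 1·4 + 1   → row E = row C − 1·row D = (1, 11, −12)   [check: 11·59 − 12·54 = 1]
  4 = 4·1 + 0   → remainder 0, stop. gcd = 1 (last nonzero row E).
The gcd is 1, so 54 is invertible mod 59. The last nonzero row gives 11·59 − 12·54 = 1, so t = −12. So 54^(−1) ≡ −12 ≡ 47 (mod 59). Verify: 54 · 47 = 2538 ≡ 1 (mod 59). ✓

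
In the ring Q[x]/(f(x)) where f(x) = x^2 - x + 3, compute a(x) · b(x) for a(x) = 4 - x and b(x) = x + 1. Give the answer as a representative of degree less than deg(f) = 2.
a · b ≡ 2·x + 7 (mod f(x))

First multiply in Q[x] without reducing: a · b = -x^2 + 3·x + 4. Now divide by f(x) = x^2 - x + 3, eliminating the leading term at each step:
  leading term -x^2: subtract (-1)·f(x) = -x^2 + x - 3, leaving 2·x + 7
The degree is now < 2, so this is the remainder. Hence a · b ≡ 2·x + 7 in Q[x]/(f).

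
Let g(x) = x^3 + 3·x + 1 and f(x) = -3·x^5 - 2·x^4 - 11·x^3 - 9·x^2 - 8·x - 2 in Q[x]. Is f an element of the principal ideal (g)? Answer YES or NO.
YES

In Q[x] the ideal (g) consists of all multiples of g, so f ∈ (g) iff g | f, i.e. iff the remainder of f on division by g is 0. Divide f by g (g is monic, so eliminate the leading term of the running remainder at each step):
  leading term -3·x^5: subtract (-3·x^2)·g(x) = -3·x^5 - 9·x^3 - 3·x^2, leaving -2·x^4 - 2·x^3 - 6·x^2 - 8·x - 2
  leading term -2·x^4: subtract (-2·x)·g(x) = -2·x^4 - 6·x^2 - 2·x, leaving -2·x^3 - 6·x - 2
  leading term -2·x^3: subtract (-2)·g(x) = -2·x^3 - 6·x - 2, leaving 0
The remainder is 0, so f(x) = g(x) · h(x) with h(x) = -3·x^2 - 2·x - 2. Hence g | f, i.e. f ∈ (g).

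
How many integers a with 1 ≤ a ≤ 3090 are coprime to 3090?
The number of a ∈ {1, ..., 3090} with gcd(a, 3090) = 1 is by definition Euler's totient φ(3090). φ is multiplicative, with φ(p^e) = p^e − p^(e−1). Factorise 3090 = 2 · 3 · 5 · 103. Then
  φ(3090) = (2 − 1) · (3 − 1) · (5 − 1) · (103 − 1) = 1 · 2 · 4 · 102 = 816.
So there are 816 such integers.

Final answer: 816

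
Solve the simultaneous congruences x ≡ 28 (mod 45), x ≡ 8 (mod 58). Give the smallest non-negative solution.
The moduli 45, 58 are pairwise coprime, so by the CRT there is a unique solution mod 45·58 = 2610.
Solve by successive substitution. Start with x ≡ 28 (mod 45).
  Combine with x ≡ 8 (mod 58): write x = 28 + 45·t and require 28 + 45·t ≡ 8 (mod 58), i.e. 45·t ≡ 8 − 28 ≡ 38 (mod 58). Since 45^(−1) ≡ 49 (mod 58), t ≡ 49·38 ≡ 6 (mod 58). So x ≡ 28 + 45·6 = 298 (mod 2610).
Unique solution in [0, 2610): x = 298.

Final answer: x ≡ 298 (mod 2610); the representative in [0, 2610) is 298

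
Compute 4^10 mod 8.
Use repeated squaring. Binary(10) = 1010. Walk through the bits of the exponent 10 left-to-right: at each bit after the leading one, square the running value, then multiply by 4 if the bit is 1 (always reducing mod 8):
  bit 1 = 1 (leading): start with 4.
  bit 2 = 0: square 4^2 = 16 ≡ 0 (mod 8).
  bit 3 = 1: square 0^2 = 0; bit is 1, so multiply 0·4 = 0 (mod 8).
  bit 4 = 0: square 0^2 = 0 (mod 8).
Final value: 4^10 ≡ 0 (mod 8).

Final answer: 0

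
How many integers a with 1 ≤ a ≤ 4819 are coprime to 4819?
4680

The number of a ∈ {1, ..., 4819} with gcd(a, 4819) = 1 is by definition Euler's totient φ(4819). φ is multiplicative, with φ(p^e) = p^e − p^(e−1). Factorise 4819 = 61 · 79. Then
  φ(4819) = (61 − 1) · (79 − 1) = 60 · 78 = 4680.
So there are 4680 such integers.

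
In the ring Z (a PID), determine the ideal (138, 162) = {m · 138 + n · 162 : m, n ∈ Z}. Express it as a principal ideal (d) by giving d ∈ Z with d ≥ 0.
(138, 162) = (6); d = 6

In the PID Z, (a, b) is generated by gcd(a, b). Compute gcd(162, 138) with the extended Euclidean algorithm, tracking rows (r, s, t) with s·162 + t·138 = r:
  row A: (162, 1, 0)   [1·162 + 0·138 = 162]
  row B: (138, 0, 1)   [0·162 + 1·138 = 138]
  162 = 1·138 + 24   → row C = row A − 1·row B = (24, 1, −1)   [check: 1·162 − 1·138 = 24]
  138 = 5·24 + 18   → row D = row B − 5·row C = (18, −5, 6)   [check: −5·162 + 6·138 = 18]
  24 = 1·18 + 6   → row E = row C − 1·row D = (6, 6, −7)   [check: 6·162 − 7·138 = 6]
  18 = 3·6 + 0   → remainder 0, stop. gcd = 6 (last nonzero row E).
So gcd(138, 162) = 6, with Bézout identity 6·162 − 7·138 = 6. Containment (⊇): the Bézout identity exhibits 6 as an element of (138, 162), giving (6) ⊆ (138, 162). Containment (⊆): since 6 | 138 and 6 | 162 (138 = 6·23, 162 = 6·27), every Z-linear combination of 138 and 162 is divisible by 6, so (138, 162) ⊆ (6). Therefore (138, 162) = (6), d = 6.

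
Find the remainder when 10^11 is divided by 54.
46

Use repeated squaring. Binary(11) = 1011. Walk through the bits of the exponent 11 left-to-right: at each bit after the leading one, square the running value, then multiply by 10 if the bit is 1 (always reducing mod 54):
  bit 1 = 1 (leading): start with 10.
  bit 2 = 0: square 10^2 = 100 ≡ 46 (mod 54).
  bit 3 = 1: square 46^2 = 2116 ≡ 10; bit is 1, so multiply 10·10 = 100 ≡ 46 (mod 54).
  bit 4 = 1: square 46^2 = 2116 ≡ 10; bit is 1, so multiply 10·10 = 100 ≡ 46 (mod 54).
Final value: 10^11 ≡ 46 (mod 54).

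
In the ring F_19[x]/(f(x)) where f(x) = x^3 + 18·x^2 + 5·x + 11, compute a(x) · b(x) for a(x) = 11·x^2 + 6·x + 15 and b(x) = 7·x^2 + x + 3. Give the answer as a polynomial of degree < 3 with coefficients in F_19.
Multiply as integer polynomials: a · b = 77·x^4 + 53·x^3 + 144·x^2 + 33·x + 45. Reducing coefficients mod 19: a · b ≡ x^4 + 15·x^3 + 11·x^2 + 14·x + 7. Now divide by f(x) = x^3 + 18·x^2 + 5·x + 11 in F_19[x], eliminating the leading term at each step:
  leading term x^4: subtract (x)·f(x) = x^4 + 18·x^3 + 5·x^2 + 11·x, leaving 16·x^3 + 6·x^2 + 3·x + 7 (coefficients mod 19)
  leading term 16·x^3: subtract (16)·f(x) = 16·x^3 + 3·x^2 + 4·x + 5, leaving 3·x^2 + 18·x + 2 (coefficients mod 19)
The degree is now < 3, so this is the remainder. Hence a · b ≡ 3·x^2 + 18·x + 2 in F_19[x]/(f).

Final answer: a · b ≡ 3·x^2 + 18·x + 2 (mod f(x))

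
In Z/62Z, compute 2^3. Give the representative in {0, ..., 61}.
8

Use repeated squaring. Binary(3) = 11. Walk through the bits of the exponent 3 left-to-right: at each bit after the leading one, square the running value, then multiply by 2 if the bit is 1 (always reducing mod 62):
  bit 1 = 1 (leading): start with 2.
  bit 2 = 1: square 2^2 = 4; bit is 1, so multiply 4·2 = 8 (mod 62).
Final value: 2^3 ≡ 8 (mod 62).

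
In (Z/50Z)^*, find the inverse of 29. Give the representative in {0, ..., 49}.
29^(−1) ≡ 19 (mod 50)

Apply the extended Euclidean algorithm to (50, 29), tracking rows (r, s, t) with s·50 + t·29 = r. Each division r_prev = q·r_cur + r_new produces the new row as (previous row) − q·(current row):
  row A: (50, 1, 0)   [1·50 + 0·29 = 50]
  row B: (29, 0, 1)   [0·50 + 1·29 = 29]
  50 = 1·29 + 21   → row C = row A − 1·row B = (21, 1, −1)   [check: 1·50 − 1·29 = 21]
  29 = 1·21 + 8   → row D = row B − 1·row C = (8, −1, 2)   [check: −1·50 + 2·29 = 8]
  21 = 2·8 + 5   → row E = row C − 2·row D = (5, 3, −5)   [check: 3·50 − 5·29 = 5]
  8 = 1·5 + 3   → row F = row D − 1·row E = (3, −4, 7)   [check: −4·50 + 7·29 = 3]
  5 = 1·3 + 2   → row G = row E − 1·row F = (2, 7, −12)   [check: 7·50 − 12·29 = 2]
  3 = 1·2 + 1   → row H = row F − 1·row G = (1, −11, 19)   [check: −11·50 + 19·29 = 1]
  2 = 2·1 + 0   → remainder 0, stop. gcd = 1 (last nonzero row H).
The gcd is 1, so 29 is invertible mod 50. The last nonzero row gives −11·50 + 19·29 = 1, so t = 19. So 29^(−1) ≡ 19 (mod 50). Verify: 29 · 19 = 551 ≡ 1 (mod 50). ✓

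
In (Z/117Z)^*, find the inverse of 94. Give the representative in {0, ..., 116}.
94^(−1) ≡ 61 (mod 117)

Apply the extended Euclidean algorithm to (117, 94), tracking rows (r, s, t) with s·117 + t·94 = r. Each division r_prev = q·r_cur + r_new produces the new row as (previous row) − q·(current row):
  row A: (117, 1, 0)   [1·117 + 0·94 = 117]
  row B: (94, 0, 1)   [0·117 + 1·94 = 94]
  117 = 1·94 + 23   → row C = row A − 1·row B = (23, 1, −1)   [check: 1·117 − 1·94 = 23]
  94 = 4·23 + 2   → row D = row B − 4·row C = (2, −4, 5)   [check: −4·117 + 5·94 = 2]
  23 = 11·2 + 1   → row E = row C − 11·row D = (1, 45, −56)   [check: 45·117 − 56·94 = 1]
  2 = 2·1 + 0   → remainder 0, stop. gcd = 1 (last nonzero row E).
The gcd is 1, so 94 is invertible mod 117. The last nonzero row gives 45·117 − 56·94 = 1, so t = −56. So 94^(−1) ≡ −56 ≡ 61 (mod 117). Verify: 94 · 61 = 5734 ≡ 1 (mod 117). ✓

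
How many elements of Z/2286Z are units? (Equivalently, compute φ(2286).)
An element a ∈ Z/2286Z is a unit iff gcd(a, 2286) = 1, so the number of units is φ(2286). φ is multiplicative, with φ(p^e) = p^e − p^(e−1). Factorise 2286 = 2 · 3^2 · 127. Then
  φ(2286) = (2 − 1) · (3^2 − 3^1) · (127 − 1) = 1 · 6 · 126 = 756.

Final answer: Z/2286Z has φ(2286) = 756 units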